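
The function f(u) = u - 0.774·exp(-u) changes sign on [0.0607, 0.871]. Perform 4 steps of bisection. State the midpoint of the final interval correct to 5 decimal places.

f(0.060700) = -0.667716, f(0.871000) = 0.547056 (opposite signs)
step 1: m = 0.465850, f(m) = -0.019913 < 0 → root in [0.465850, 0.871000]
step 2: m = 0.668425, f(m) = 0.271738 > 0 → root in [0.465850, 0.668425]
step 3: m = 0.567138, f(m) = 0.128166 > 0 → root in [0.465850, 0.567138]
step 4: m = 0.516494, f(m) = 0.054719 > 0 → root in [0.465850, 0.516494]
Midpoint of [0.465850, 0.516494] = 0.491172

0.49117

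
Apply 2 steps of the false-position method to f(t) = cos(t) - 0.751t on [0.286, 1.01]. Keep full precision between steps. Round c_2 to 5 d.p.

0.86368

f(0.286000) = 0.744594, f(1.010000) = -0.226649
step 1: c = 0.841047, f(c) = 0.035056 > 0 → new bracket [0.841047, 1.010000]
step 2: c = 0.863679, f(c) = 0.001022 > 0 → new bracket [0.863679, 1.010000]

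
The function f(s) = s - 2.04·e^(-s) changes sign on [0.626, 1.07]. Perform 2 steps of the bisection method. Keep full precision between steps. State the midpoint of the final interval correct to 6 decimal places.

0.903500

f(0.626000) = -0.464842, f(1.070000) = 0.370263 (opposite signs)
step 1: m = 0.848000, f(m) = -0.025672 < 0 → root in [0.848000, 1.070000]
step 2: m = 0.959000, f(m) = 0.177117 > 0 → root in [0.848000, 0.959000]
Midpoint of [0.848000, 0.959000] = 0.903500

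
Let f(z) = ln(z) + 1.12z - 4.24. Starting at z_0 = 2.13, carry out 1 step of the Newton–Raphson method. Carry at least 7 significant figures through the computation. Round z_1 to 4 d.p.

2.8210

f'(z) = 1/z + 1.12
z_0 = 2.130000: f = -1.098278, f' = 1.589484 → z_1 = 2.130000 - (-1.098278)/(1.589484) = 2.820965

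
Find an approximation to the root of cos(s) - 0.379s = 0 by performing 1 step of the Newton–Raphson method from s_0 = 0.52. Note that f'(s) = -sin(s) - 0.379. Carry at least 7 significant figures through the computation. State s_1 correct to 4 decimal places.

1.2858

Newton update: s ← s − f(s)/f'(s).
s_0 = 0.520000: f = 0.670739, f' = -0.875880 → s_1 = 0.520000 - (0.670739)/(-0.875880) = 1.285789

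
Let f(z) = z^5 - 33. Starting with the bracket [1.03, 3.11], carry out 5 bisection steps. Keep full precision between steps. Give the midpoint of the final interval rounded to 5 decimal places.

f(1.030000) = -31.840726, f(3.110000) = 257.939002 (opposite signs)
step 1: m = 2.070000, f(m) = 5.005962 > 0 → root in [1.030000, 2.070000]
step 2: m = 1.550000, f(m) = -24.053390 < 0 → root in [1.550000, 2.070000]
step 3: m = 1.810000, f(m) = -13.573576 < 0 → root in [1.810000, 2.070000]
step 4: m = 1.940000, f(m) = -5.520511 < 0 → root in [1.940000, 2.070000]
step 5: m = 2.005000, f(m) = -0.597995 < 0 → root in [2.005000, 2.070000]
Midpoint of [2.005000, 2.070000] = 2.037500

2.03750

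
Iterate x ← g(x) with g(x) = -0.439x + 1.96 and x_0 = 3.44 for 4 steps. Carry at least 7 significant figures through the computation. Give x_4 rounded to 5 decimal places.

x_1 = g(3.440000) = 0.449840
x_2 = g(0.449840) = 1.762520
x_3 = g(1.762520) = 1.186254
x_4 = g(1.186254) = 1.439235

1.43923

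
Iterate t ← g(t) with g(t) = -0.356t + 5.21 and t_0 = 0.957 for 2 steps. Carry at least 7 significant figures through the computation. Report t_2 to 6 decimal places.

3.476526

t_1 = g(0.957000) = 4.869308
t_2 = g(4.869308) = 3.476526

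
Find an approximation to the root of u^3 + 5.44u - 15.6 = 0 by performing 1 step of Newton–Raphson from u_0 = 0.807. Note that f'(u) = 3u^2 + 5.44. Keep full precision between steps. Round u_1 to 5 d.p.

Newton update: u ← u − f(u)/f'(u).
u_0 = 0.807000: f = -10.684362, f' = 7.393747 → u_1 = 0.807000 - (-10.684362)/(7.393747) = 2.252054

2.25205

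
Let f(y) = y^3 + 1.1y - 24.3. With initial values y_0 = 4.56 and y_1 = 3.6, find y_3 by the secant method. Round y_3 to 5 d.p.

2.84161

f(y_0) = 75.534816, f(y_1) = 26.316000
y_2 = 3.600000 - (26.316000)·(3.600000 - 4.560000)/(26.316000 - (75.534816)) = 3.086713; f(y_2) = 8.504971
y_3 = 3.086713 - (8.504971)·(3.086713 - 3.600000)/(8.504971 - (26.316000)) = 2.841613; f(y_3) = 1.771133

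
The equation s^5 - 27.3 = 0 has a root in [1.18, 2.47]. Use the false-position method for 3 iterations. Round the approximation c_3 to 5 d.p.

f(1.180000) = -25.012242, f(2.470000) = 64.635823
step 1: c = 1.539916, f(c) = -18.640647 < 0 → new bracket [1.539916, 2.470000]
step 2: c = 1.748107, f(c) = -10.975510 < 0 → new bracket [1.748107, 2.470000]
step 3: c = 1.852894, f(c) = -5.459960 < 0 → new bracket [1.852894, 2.470000]

1.85289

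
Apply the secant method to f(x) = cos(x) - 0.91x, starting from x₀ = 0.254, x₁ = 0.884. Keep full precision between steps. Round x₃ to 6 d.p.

Secant update: x_(k+1) = x_k − f(x_k)·(x_k − x_(k-1))/(f(x_k) − f(x_(k-1))).
f(x_0) = 0.736775, f(x_1) = -0.170377
x_2 = 0.884000 - (-0.170377)·(0.884000 - 0.254000)/(-0.170377 - (0.736775)) = 0.765676; f(x_2) = 0.024148
x_3 = 0.765676 - (0.024148)·(0.765676 - 0.884000)/(0.024148 - (-0.170377)) = 0.780365; f(x_3) = 0.000525

0.780365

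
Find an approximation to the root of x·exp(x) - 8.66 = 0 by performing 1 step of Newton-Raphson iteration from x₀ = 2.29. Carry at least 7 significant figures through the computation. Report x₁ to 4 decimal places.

f'(x) = (x + 1)·exp(x)
x_0 = 2.290000: f = 13.953607, f' = 32.488545 → x_1 = 2.290000 - (13.953607)/(32.488545) = 1.860507

1.8605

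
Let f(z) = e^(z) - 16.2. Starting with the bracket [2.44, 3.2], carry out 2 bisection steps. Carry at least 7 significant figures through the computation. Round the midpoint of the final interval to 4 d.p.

f(2.440000) = -4.726959, f(3.200000) = 8.332530 (opposite signs)
step 1: m = 2.820000, f(m) = 0.576851 > 0 → root in [2.440000, 2.820000]
step 2: m = 2.630000, f(m) = -2.326230 < 0 → root in [2.630000, 2.820000]
Midpoint of [2.630000, 2.820000] = 2.725000

2.7250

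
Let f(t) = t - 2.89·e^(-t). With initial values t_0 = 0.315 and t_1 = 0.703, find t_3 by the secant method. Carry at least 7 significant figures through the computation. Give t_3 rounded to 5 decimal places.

1.02547

Secant update: t_(k+1) = t_k − f(t_k)·(t_k − t_(k-1))/(f(t_k) − f(t_(k-1))).
f(t_0) = -1.794090, f(t_1) = -0.727833
t_2 = 0.703000 - (-0.727833)·(0.703000 - 0.315000)/(-0.727833 - (-1.794090)) = 0.967851; f(t_2) = -0.130056
t_3 = 0.967851 - (-0.130056)·(0.967851 - 0.703000)/(-0.130056 - (-0.727833)) = 1.025474; f(t_3) = -0.010957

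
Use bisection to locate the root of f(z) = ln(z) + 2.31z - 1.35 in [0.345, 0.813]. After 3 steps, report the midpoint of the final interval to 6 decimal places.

f(0.345000) = -1.617261, f(0.813000) = 0.321006 (opposite signs)
step 1: m = 0.579000, f(m) = -0.558963 < 0 → root in [0.579000, 0.813000]
step 2: m = 0.696000, f(m) = -0.104646 < 0 → root in [0.696000, 0.813000]
step 3: m = 0.754500, f(m) = 0.111195 > 0 → root in [0.696000, 0.754500]
Midpoint of [0.696000, 0.754500] = 0.725250

0.725250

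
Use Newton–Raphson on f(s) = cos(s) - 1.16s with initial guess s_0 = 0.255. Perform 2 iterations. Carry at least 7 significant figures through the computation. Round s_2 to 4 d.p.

0.6744

Newton update: s ← s − f(s)/f'(s).
f'(s) = -sin(s) - 1.16
s_0 = 0.255000: f = 0.671863, f' = -1.412245 → s_1 = 0.255000 - (0.671863)/(-1.412245) = 0.730741
s_1 = 0.730741: f = -0.102980, f' = -1.827422 → s_2 = 0.730741 - (-0.102980)/(-1.827422) = 0.674389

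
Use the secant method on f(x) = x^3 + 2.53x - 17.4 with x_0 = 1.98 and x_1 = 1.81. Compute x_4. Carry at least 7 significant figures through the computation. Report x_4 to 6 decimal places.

Secant update: x_(k+1) = x_k − f(x_k)·(x_k − x_(k-1))/(f(x_k) − f(x_(k-1))).
f(x_0) = -4.628208, f(x_1) = -6.890959
x_2 = 1.810000 - (-6.890959)·(1.810000 - 1.980000)/(-6.890959 - (-4.628208)) = 2.327716; f(x_2) = 1.101301
x_3 = 2.327716 - (1.101301)·(2.327716 - 1.810000)/(1.101301 - (-6.890959)) = 2.256377; f(x_3) = -0.203615
x_4 = 2.256377 - (-0.203615)·(2.256377 - 2.327716)/(-0.203615 - (1.101301)) = 2.267509; f(x_4) = -0.004592

2.267509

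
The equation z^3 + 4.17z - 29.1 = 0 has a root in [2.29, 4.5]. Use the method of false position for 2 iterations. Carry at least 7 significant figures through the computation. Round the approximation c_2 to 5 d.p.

f(2.290000) = -7.541711, f(4.500000) = 80.790000
step 1: c = 2.478689, f(c) = -3.535062 < 0 → new bracket [2.478689, 4.500000]
step 2: c = 2.563426, f(c) = -1.565858 < 0 → new bracket [2.563426, 4.500000]

2.56343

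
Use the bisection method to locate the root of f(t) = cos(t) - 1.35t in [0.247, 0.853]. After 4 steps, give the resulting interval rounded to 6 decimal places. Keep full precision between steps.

f(0.247000) = 0.636200, f(0.853000) = -0.493824 (opposite signs)
step 1: m = 0.550000, f(m) = 0.110025 > 0 → root in [0.550000, 0.853000]
step 2: m = 0.701500, f(m) = -0.183150 < 0 → root in [0.550000, 0.701500]
step 3: m = 0.625750, f(m) = -0.034238 < 0 → root in [0.550000, 0.625750]
step 4: m = 0.587875, f(m) = 0.038490 > 0 → root in [0.587875, 0.625750]

[0.587875, 0.625750]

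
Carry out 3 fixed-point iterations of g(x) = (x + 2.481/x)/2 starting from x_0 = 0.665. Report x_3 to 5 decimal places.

1.57746

x_1 = g(0.665000) = 2.197914
x_2 = g(2.197914) = 1.663356
x_3 = g(1.663356) = 1.577459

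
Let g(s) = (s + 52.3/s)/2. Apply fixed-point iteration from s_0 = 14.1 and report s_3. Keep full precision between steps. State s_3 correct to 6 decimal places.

s_1 = g(14.100000) = 8.904610
s_2 = g(8.904610) = 7.388986
s_3 = g(7.388986) = 7.233544

7.233544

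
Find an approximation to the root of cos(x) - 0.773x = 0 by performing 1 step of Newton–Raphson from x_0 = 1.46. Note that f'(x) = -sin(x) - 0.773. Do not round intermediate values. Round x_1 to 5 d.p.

x_0 = 1.460000: f = -1.018010, f' = -1.766868 → x_1 = 1.460000 - (-1.018010)/(-1.766868) = 0.883834

0.88383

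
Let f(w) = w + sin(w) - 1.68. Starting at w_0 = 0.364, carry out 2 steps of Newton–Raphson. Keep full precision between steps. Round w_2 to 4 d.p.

f'(w) = 1 + cos(w)
w_0 = 0.364000: f = -0.959985, f' = 1.934480 → w_1 = 0.364000 - (-0.959985)/(1.934480) = 0.860250
w_1 = 0.860250: f = -0.061745, f' = 1.652248 → w_2 = 0.860250 - (-0.061745)/(1.652248) = 0.897620

0.8976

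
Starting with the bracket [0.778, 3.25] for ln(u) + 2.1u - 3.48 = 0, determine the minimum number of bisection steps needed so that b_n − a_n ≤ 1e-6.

22

Initial width b − a = 3.25 − 0.778 = 2.472000.
After n steps the width is (b−a)/2^n; need (b−a)/2^n ≤ 1e-6.
So n ≥ log₂(2.472000/1e-6) = log₂(2472000.0000) ≈ 21.2372.
Hence n = 22.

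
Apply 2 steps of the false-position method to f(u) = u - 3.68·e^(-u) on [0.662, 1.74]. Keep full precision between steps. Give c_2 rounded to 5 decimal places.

f(0.662000) = -1.236213, f(1.740000) = 1.094085
step 1: c = 1.233874, f(c) = 0.162397 > 0 → new bracket [0.662000, 1.233874]
step 2: c = 1.167472, f(c) = 0.022431 > 0 → new bracket [0.662000, 1.167472]

1.16747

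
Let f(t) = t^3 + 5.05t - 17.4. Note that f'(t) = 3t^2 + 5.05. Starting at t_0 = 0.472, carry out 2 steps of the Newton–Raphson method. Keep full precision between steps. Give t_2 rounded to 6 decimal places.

t_0 = 0.472000: f = -14.911246, f' = 5.718352 → t_1 = 0.472000 - (-14.911246)/(5.718352) = 3.079612
t_1 = 3.079612: f = 27.359127, f' = 33.502039 → t_2 = 3.079612 - (27.359127)/(33.502039) = 2.262972

2.262972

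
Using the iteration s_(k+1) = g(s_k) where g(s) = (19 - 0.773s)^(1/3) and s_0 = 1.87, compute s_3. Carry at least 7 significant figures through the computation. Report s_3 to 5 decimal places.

s_1 = g(1.870000) = 2.598939
s_2 = g(2.598939) = 2.570829
s_3 = g(2.570829) = 2.571924

2.57192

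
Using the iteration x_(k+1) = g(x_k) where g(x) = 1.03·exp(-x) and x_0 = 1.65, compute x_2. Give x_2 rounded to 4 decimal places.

0.8451

x_1 = g(1.650000) = 0.197811
x_2 = g(0.197811) = 0.845140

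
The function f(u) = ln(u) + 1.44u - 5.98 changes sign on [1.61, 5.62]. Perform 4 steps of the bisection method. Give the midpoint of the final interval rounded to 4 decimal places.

f(1.610000) = -3.185366, f(5.620000) = 3.839132 (opposite signs)
step 1: m = 3.615000, f(m) = 0.510692 > 0 → root in [1.610000, 3.615000]
step 2: m = 2.612500, f(m) = -1.257692 < 0 → root in [2.612500, 3.615000]
step 3: m = 3.113750, f(m) = -0.360372 < 0 → root in [3.113750, 3.615000]
step 4: m = 3.364375, f(m) = 0.077942 > 0 → root in [3.113750, 3.364375]
Midpoint of [3.113750, 3.364375] = 3.239063

3.2391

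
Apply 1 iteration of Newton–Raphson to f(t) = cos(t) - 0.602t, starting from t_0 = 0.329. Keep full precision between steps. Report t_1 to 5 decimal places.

f'(t) = -sin(t) - 0.602
t_0 = 0.329000: f = 0.748308, f' = -0.925097 → t_1 = 0.329000 - (0.748308)/(-0.925097) = 1.137897

1.13790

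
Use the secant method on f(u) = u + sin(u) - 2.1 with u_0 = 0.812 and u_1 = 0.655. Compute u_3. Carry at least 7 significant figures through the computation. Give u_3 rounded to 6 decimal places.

1.171074

f(u_0) = -0.562335, f(u_1) = -0.835841
u_2 = 0.655000 - (-0.835841)·(0.655000 - 0.812000)/(-0.835841 - (-0.562335)) = 1.134797; f(u_2) = -0.058755
u_3 = 1.134797 - (-0.058755)·(1.134797 - 0.655000)/(-0.058755 - (-0.835841)) = 1.171074; f(u_3) = -0.007757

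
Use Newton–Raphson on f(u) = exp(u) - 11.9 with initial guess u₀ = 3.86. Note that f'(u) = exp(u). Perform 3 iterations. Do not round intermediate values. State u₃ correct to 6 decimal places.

2.489363

u_0 = 3.860000: f = 35.565351, f' = 47.465351 → u_1 = 3.860000 - (35.565351)/(47.465351) = 3.110709
u_1 = 3.110709: f = 10.536951, f' = 22.436951 → u_2 = 3.110709 - (10.536951)/(22.436951) = 2.641084
u_2 = 2.641084: f = 2.128406, f' = 14.028406 → u_3 = 2.641084 - (2.128406)/(14.028406) = 2.489363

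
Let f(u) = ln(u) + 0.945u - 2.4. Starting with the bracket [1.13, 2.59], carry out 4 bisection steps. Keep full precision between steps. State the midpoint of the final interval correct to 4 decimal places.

1.9056

f(1.130000) = -1.209932, f(2.590000) = 0.999208 (opposite signs)
step 1: m = 1.860000, f(m) = -0.021724 < 0 → root in [1.860000, 2.590000]
step 2: m = 2.225000, f(m) = 0.502382 > 0 → root in [1.860000, 2.225000]
step 3: m = 2.042500, f(m) = 0.244337 > 0 → root in [1.860000, 2.042500]
step 4: m = 1.951250, f(m) = 0.112401 > 0 → root in [1.860000, 1.951250]
Midpoint of [1.860000, 1.951250] = 1.905625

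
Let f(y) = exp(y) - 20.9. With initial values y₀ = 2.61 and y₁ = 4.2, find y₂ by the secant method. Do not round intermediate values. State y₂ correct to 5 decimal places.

f(y_0) = -7.300949, f(y_1) = 45.786331
y_2 = 4.200000 - (45.786331)·(4.200000 - 2.610000)/(45.786331 - (-7.300949)) = 2.828668; f(y_2) = -3.977089

2.82867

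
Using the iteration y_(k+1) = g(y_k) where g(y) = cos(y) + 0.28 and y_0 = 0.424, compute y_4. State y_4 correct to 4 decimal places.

0.7549

y_1 = g(0.424000) = 1.191451
y_2 = g(1.191451) = 0.650313
y_3 = g(0.650313) = 1.075894
y_4 = g(1.075894) = 0.754945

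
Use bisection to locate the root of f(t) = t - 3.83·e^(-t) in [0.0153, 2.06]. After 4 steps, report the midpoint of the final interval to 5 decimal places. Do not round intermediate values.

f(0.015300) = -3.756547, f(2.060000) = 1.571851 (opposite signs)
step 1: m = 1.037650, f(m) = -0.319266 < 0 → root in [1.037650, 2.060000]
step 2: m = 1.548825, f(m) = 0.734960 > 0 → root in [1.037650, 1.548825]
step 3: m = 1.293238, f(m) = 0.242358 > 0 → root in [1.037650, 1.293238]
step 4: m = 1.165444, f(m) = -0.028690 < 0 → root in [1.165444, 1.293238]
Midpoint of [1.165444, 1.293238] = 1.229341

1.22934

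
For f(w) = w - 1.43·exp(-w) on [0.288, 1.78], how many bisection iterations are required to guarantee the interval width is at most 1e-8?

Initial width b − a = 1.78 − 0.288 = 1.492000.
After n steps the width is (b−a)/2^n; need (b−a)/2^n ≤ 1e-8.
So n ≥ log₂(1.492000/1e-8) = log₂(149200000.0000) ≈ 27.1527.
Hence n = 28.

28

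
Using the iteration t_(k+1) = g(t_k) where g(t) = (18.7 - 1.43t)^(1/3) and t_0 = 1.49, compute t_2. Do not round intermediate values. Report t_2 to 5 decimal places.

t_1 = g(1.490000) = 2.549381
t_2 = g(2.549381) = 2.469189

2.46919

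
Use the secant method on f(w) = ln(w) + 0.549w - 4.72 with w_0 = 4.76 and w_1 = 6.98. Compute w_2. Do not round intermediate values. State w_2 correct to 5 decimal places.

5.51754

f(w_0) = -0.546512, f(w_1) = 1.055069
w_2 = 6.980000 - (1.055069)·(6.980000 - 4.760000)/(1.055069 - (-0.546512)) = 5.517537; f(w_2) = 0.017060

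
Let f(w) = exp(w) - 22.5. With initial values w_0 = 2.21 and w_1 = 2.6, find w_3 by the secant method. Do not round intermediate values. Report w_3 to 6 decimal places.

3.035510

f(w_0) = -13.384284, f(w_1) = -9.036262
w_2 = 2.600000 - (-9.036262)·(2.600000 - 2.210000)/(-9.036262 - (-13.384284)) = 3.410516; f(w_2) = 7.780873
w_3 = 3.410516 - (7.780873)·(3.410516 - 2.600000)/(7.780873 - (-9.036262)) = 3.035510; f(w_3) = -1.688402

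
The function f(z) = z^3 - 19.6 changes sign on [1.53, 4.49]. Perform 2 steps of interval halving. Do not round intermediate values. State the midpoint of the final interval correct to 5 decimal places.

2.64000

f(1.530000) = -16.018423, f(4.490000) = 70.918849 (opposite signs)
step 1: m = 3.010000, f(m) = 7.670901 > 0 → root in [1.530000, 3.010000]
step 2: m = 2.270000, f(m) = -7.902917 < 0 → root in [2.270000, 3.010000]
Midpoint of [2.270000, 3.010000] = 2.640000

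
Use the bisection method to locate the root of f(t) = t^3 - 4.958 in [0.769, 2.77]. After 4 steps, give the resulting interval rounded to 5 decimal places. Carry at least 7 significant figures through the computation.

f(0.769000) = -4.503243, f(2.770000) = 16.295933 (opposite signs)
step 1: m = 1.769500, f(m) = 0.582535 > 0 → root in [0.769000, 1.769500]
step 2: m = 1.269250, f(m) = -2.913244 < 0 → root in [1.269250, 1.769500]
step 3: m = 1.519375, f(m) = -1.450522 < 0 → root in [1.519375, 1.769500]
step 4: m = 1.644437, f(m) = -0.511154 < 0 → root in [1.644437, 1.769500]

[1.64444, 1.76950]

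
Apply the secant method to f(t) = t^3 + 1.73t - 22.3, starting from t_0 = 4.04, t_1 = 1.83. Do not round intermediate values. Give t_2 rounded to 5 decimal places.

Secant update: t_(k+1) = t_k − f(t_k)·(t_k − t_(k-1))/(f(t_k) − f(t_(k-1))).
f(t_0) = 50.628464, f(t_1) = -13.005613
t_2 = 1.830000 - (-13.005613)·(1.830000 - 4.040000)/(-13.005613 - (50.628464)) = 2.281683; f(t_2) = -6.474077

2.28168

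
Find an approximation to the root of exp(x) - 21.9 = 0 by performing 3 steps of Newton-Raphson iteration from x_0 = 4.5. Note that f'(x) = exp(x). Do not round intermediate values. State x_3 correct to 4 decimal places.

3.1010

x_0 = 4.500000: f = 68.117131, f' = 90.017131 → x_1 = 4.500000 - (68.117131)/(90.017131) = 3.743287
x_1 = 3.743287: f = 20.336595, f' = 42.236595 → x_2 = 3.743287 - (20.336595)/(42.236595) = 3.261795
x_2 = 3.261795: f = 4.196331, f' = 26.096331 → x_3 = 3.261795 - (4.196331)/(26.096331) = 3.100993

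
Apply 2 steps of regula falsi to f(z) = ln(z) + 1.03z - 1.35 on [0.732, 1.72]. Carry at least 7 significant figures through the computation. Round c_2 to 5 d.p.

f(0.732000) = -0.908015, f(1.720000) = 0.963924
step 1: c = 1.211246, f(c) = 0.089232 > 0 → new bracket [0.732000, 1.211246]
step 2: c = 1.168363, f(c) = 0.009018 > 0 → new bracket [0.732000, 1.168363]

1.16836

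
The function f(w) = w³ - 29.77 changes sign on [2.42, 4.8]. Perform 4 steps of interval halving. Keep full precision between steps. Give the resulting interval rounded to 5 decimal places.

f(2.420000) = -15.597512, f(4.800000) = 80.822000 (opposite signs)
step 1: m = 3.610000, f(m) = 17.275881 > 0 → root in [2.420000, 3.610000]
step 2: m = 3.015000, f(m) = -2.362972 < 0 → root in [3.015000, 3.610000]
step 3: m = 3.312500, f(m) = 6.576924 > 0 → root in [3.015000, 3.312500]
step 4: m = 3.163750, f(m) = 1.896967 > 0 → root in [3.015000, 3.163750]

[3.01500, 3.16375]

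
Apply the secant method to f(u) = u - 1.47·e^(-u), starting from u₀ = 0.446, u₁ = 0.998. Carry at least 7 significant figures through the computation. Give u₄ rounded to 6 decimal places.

0.717396

f(u_0) = -0.495070, f(u_1) = 0.456135
u_2 = 0.998000 - (0.456135)·(0.998000 - 0.446000)/(0.456135 - (-0.495070)) = 0.733297; f(u_2) = 0.027223
u_3 = 0.733297 - (0.027223)·(0.733297 - 0.998000)/(0.027223 - (0.456135)) = 0.716497; f(u_3) = -0.001540
u_4 = 0.716497 - (-0.001540)·(0.716497 - 0.733297)/(-0.001540 - (0.027223)) = 0.717396; f(u_4) = 0.000005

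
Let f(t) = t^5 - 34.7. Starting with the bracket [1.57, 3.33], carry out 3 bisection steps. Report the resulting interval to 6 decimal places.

[2.010000, 2.230000]

f(1.570000) = -25.161101, f(3.330000) = 374.769132 (opposite signs)
step 1: m = 2.450000, f(m) = 53.573515 > 0 → root in [1.570000, 2.450000]
step 2: m = 2.010000, f(m) = -1.891960 < 0 → root in [2.010000, 2.450000]
step 3: m = 2.230000, f(m) = 20.447308 > 0 → root in [2.010000, 2.230000]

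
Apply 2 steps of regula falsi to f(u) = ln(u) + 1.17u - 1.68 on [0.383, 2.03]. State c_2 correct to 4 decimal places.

1.2769

f(0.383000) = -2.191610, f(2.030000) = 1.403136
step 1: c = 1.387127, f(c) = 0.270174 > 0 → new bracket [0.383000, 1.387127]
step 2: c = 1.276927, f(c) = 0.058461 > 0 → new bracket [0.383000, 1.276927]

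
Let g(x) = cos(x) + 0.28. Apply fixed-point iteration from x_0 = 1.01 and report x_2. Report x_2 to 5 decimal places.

0.96815

x_1 = g(1.010000) = 0.811861
x_2 = g(0.811861) = 0.968150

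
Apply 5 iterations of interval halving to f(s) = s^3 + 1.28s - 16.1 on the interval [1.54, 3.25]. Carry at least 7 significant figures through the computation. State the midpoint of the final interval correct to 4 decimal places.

2.3683

f(1.540000) = -10.476536, f(3.250000) = 22.388125 (opposite signs)
step 1: m = 2.395000, f(m) = 0.703380 > 0 → root in [1.540000, 2.395000]
step 2: m = 1.967500, f(m) = -5.965297 < 0 → root in [1.967500, 2.395000]
step 3: m = 2.181250, f(m) = -2.929936 < 0 → root in [2.181250, 2.395000]
step 4: m = 2.288125, f(m) = -1.191685 < 0 → root in [2.288125, 2.395000]
step 5: m = 2.341563, f(m) = -0.264212 < 0 → root in [2.341563, 2.395000]
Midpoint of [2.341563, 2.395000] = 2.368281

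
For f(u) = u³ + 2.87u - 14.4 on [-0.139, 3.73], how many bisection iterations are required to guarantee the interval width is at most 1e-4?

Initial width b − a = 3.73 − -0.139 = 3.869000.
After n steps the width is (b−a)/2^n; need (b−a)/2^n ≤ 1e-4.
So n ≥ log₂(3.869000/1e-4) = log₂(38690.0000) ≈ 15.2397.
Hence n = 16.

16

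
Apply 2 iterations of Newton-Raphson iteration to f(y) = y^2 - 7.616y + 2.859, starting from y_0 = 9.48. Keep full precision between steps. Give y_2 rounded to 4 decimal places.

Newton update: y ← y − f(y)/f'(y).
f'(y) = 2y - 7.616
y_0 = 9.480000: f = 20.529720, f' = 11.344000 → y_1 = 9.480000 - (20.529720)/(11.344000) = 7.670257
y_1 = 7.670257: f = 3.275168, f' = 7.724515 → y_2 = 7.670257 - (3.275168)/(7.724515) = 7.246261

7.2463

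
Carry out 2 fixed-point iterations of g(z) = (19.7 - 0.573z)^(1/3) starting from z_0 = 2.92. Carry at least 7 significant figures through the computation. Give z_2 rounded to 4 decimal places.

z_1 = g(2.920000) = 2.622043
z_2 = g(2.622043) = 2.630295

2.6303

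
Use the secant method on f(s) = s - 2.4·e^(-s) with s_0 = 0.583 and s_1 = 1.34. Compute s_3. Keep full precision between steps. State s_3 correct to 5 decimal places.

f(s_0) = -0.756731, f(s_1) = 0.711570
s_2 = 1.340000 - (0.711570)·(1.340000 - 0.583000)/(0.711570 - (-0.756731)) = 0.973142; f(s_2) = 0.066196
s_3 = 0.973142 - (0.066196)·(0.973142 - 1.340000)/(0.066196 - (0.711570)) = 0.935513; f(s_3) = -0.006210

0.93551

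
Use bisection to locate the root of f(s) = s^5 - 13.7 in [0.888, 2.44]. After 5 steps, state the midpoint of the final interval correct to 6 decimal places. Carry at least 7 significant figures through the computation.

f(0.888000) = -13.147840, f(2.440000) = 72.786661 (opposite signs)
step 1: m = 1.664000, f(m) = -0.942470 < 0 → root in [1.664000, 2.440000]
step 2: m = 2.052000, f(m) = 22.682018 > 0 → root in [1.664000, 2.052000]
step 3: m = 1.858000, f(m) = 8.442597 > 0 → root in [1.664000, 1.858000]
step 4: m = 1.761000, f(m) = 3.235452 > 0 → root in [1.664000, 1.761000]
step 5: m = 1.712500, f(m) = 1.028309 > 0 → root in [1.664000, 1.712500]
Midpoint of [1.664000, 1.712500] = 1.688250

1.688250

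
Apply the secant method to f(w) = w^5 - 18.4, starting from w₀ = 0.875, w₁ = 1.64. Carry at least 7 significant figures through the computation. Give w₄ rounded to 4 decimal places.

1.7780

Secant update: w_(k+1) = w_k − f(w_k)·(w_k − w_(k-1))/(f(w_k) − f(w_(k-1))).
f(w_0) = -17.887091, f(w_1) = -6.536325
w_2 = 1.640000 - (-6.536325)·(1.640000 - 0.875000)/(-6.536325 - (-17.887091)) = 2.080524; f(w_2) = 20.581989
w_3 = 2.080524 - (20.581989)·(2.080524 - 1.640000)/(20.581989 - (-6.536325)) = 1.746180; f(w_3) = -2.165292
w_4 = 1.746180 - (-2.165292)·(1.746180 - 2.080524)/(-2.165292 - (20.581989)) = 1.778006; f(w_4) = -0.630897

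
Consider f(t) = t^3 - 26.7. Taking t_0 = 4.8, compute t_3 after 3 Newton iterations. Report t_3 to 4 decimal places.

f'(t) = 3t^2
t_0 = 4.800000: f = 83.892000, f' = 69.120000 → t_1 = 4.800000 - (83.892000)/(69.120000) = 3.586285
t_1 = 3.586285: f = 19.424779, f' = 38.584314 → t_2 = 3.586285 - (19.424779)/(38.584314) = 3.082848
t_2 = 3.082848: f = 2.599225, f' = 28.511847 → t_3 = 3.082848 - (2.599225)/(28.511847) = 2.991685

2.9917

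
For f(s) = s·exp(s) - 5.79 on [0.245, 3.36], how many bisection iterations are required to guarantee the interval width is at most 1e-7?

25

Initial width b − a = 3.36 − 0.245 = 3.115000.
After n steps the width is (b−a)/2^n; need (b−a)/2^n ≤ 1e-7.
So n ≥ log₂(3.115000/1e-7) = log₂(31150000.0000) ≈ 24.8927.
Hence n = 25.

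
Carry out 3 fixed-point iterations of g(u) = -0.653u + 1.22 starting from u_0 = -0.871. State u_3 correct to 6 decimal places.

1.186085

u_1 = g(-0.871000) = 1.788763
u_2 = g(1.788763) = 0.051938
u_3 = g(0.051938) = 1.186085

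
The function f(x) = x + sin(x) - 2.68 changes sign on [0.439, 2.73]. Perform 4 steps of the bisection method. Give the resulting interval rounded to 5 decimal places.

f(0.439000) = -1.815965, f(2.730000) = 0.450069 (opposite signs)
step 1: m = 1.584500, f(m) = -0.095594 < 0 → root in [1.584500, 2.730000]
step 2: m = 2.157250, f(m) = 0.310158 > 0 → root in [1.584500, 2.157250]
step 3: m = 1.870875, f(m) = 0.146188 > 0 → root in [1.584500, 1.870875]
step 4: m = 1.727688, f(m) = 0.035405 > 0 → root in [1.584500, 1.727688]

[1.58450, 1.72769]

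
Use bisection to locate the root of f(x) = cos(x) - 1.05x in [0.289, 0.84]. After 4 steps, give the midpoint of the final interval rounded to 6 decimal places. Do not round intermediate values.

0.719469

f(0.289000) = 0.655079, f(0.840000) = -0.214537 (opposite signs)
step 1: m = 0.564500, f(m) = 0.252131 > 0 → root in [0.564500, 0.840000]
step 2: m = 0.702250, f(m) = 0.026028 > 0 → root in [0.702250, 0.840000]
step 3: m = 0.771125, f(m) = -0.092554 < 0 → root in [0.702250, 0.771125]
step 4: m = 0.736688, f(m) = -0.032824 < 0 → root in [0.702250, 0.736688]
Midpoint of [0.702250, 0.736688] = 0.719469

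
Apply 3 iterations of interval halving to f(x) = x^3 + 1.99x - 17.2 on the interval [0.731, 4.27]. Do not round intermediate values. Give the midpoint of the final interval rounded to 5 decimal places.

f(0.731000) = -15.354692, f(4.270000) = 69.151783 (opposite signs)
step 1: m = 2.500500, f(m) = 3.410372 > 0 → root in [0.731000, 2.500500]
step 2: m = 1.615750, f(m) = -9.766503 < 0 → root in [1.615750, 2.500500]
step 3: m = 2.058125, f(m) = -4.386364 < 0 → root in [2.058125, 2.500500]
Midpoint of [2.058125, 2.500500] = 2.279312

2.27931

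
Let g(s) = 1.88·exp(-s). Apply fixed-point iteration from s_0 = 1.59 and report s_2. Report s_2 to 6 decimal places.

s_1 = g(1.590000) = 0.383380
s_2 = g(0.383380) = 1.281321

1.281321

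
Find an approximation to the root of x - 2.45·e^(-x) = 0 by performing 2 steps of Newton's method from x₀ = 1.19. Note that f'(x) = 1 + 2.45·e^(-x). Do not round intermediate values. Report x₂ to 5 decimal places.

Newton update: x ← x − f(x)/f'(x).
x_0 = 1.190000: f = 0.444658, f' = 1.745342 → x_1 = 1.190000 - (0.444658)/(1.745342) = 0.935232
x_1 = 0.935232: f = -0.026381, f' = 1.961613 → x_2 = 0.935232 - (-0.026381)/(1.961613) = 0.948680

0.94868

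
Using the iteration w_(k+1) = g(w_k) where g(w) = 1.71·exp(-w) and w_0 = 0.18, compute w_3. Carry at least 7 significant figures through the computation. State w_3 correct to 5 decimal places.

1.13494

w_1 = g(0.180000) = 1.428312
w_2 = g(1.428312) = 0.409910
w_3 = g(0.409910) = 1.134945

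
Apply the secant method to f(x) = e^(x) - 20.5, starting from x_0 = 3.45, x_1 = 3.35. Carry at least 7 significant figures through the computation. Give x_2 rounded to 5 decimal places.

f(x_0) = 11.000392, f(x_1) = 8.002734
x_2 = 3.350000 - (8.002734)·(3.350000 - 3.450000)/(8.002734 - (11.000392)) = 3.083034; f(x_2) = 1.324515

3.08303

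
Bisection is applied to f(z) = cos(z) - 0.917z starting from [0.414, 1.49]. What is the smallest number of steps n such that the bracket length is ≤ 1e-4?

14

Initial width b − a = 1.49 − 0.414 = 1.076000.
After n steps the width is (b−a)/2^n; need (b−a)/2^n ≤ 1e-4.
So n ≥ log₂(1.076000/1e-4) = log₂(10760.0000) ≈ 13.3934.
Hence n = 14.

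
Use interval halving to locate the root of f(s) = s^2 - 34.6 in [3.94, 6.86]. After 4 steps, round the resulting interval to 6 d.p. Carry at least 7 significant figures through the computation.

f(3.940000) = -19.076400, f(6.860000) = 12.459600 (opposite signs)
step 1: m = 5.400000, f(m) = -5.440000 < 0 → root in [5.400000, 6.860000]
step 2: m = 6.130000, f(m) = 2.976900 > 0 → root in [5.400000, 6.130000]
step 3: m = 5.765000, f(m) = -1.364775 < 0 → root in [5.765000, 6.130000]
step 4: m = 5.947500, f(m) = 0.772756 > 0 → root in [5.765000, 5.947500]

[5.765000, 5.947500]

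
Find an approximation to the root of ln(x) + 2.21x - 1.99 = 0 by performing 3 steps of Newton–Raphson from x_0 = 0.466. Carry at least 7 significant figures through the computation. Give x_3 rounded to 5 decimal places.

f'(x) = 1/x + 2.21
x_0 = 0.466000: f = -1.723710, f' = 4.355923 → x_1 = 0.466000 - (-1.723710)/(4.355923) = 0.861716
x_1 = 0.861716: f = -0.234436, f' = 3.370475 → x_2 = 0.861716 - (-0.234436)/(3.370475) = 0.931272
x_2 = 0.931272: f = -0.003092, f' = 3.283800 → x_3 = 0.931272 - (-0.003092)/(3.283800) = 0.932214

0.93221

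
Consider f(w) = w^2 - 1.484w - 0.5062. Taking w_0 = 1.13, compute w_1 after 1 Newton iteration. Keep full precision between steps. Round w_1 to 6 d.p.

2.297809

f'(w) = 2w - 1.484
w_0 = 1.130000: f = -0.906220, f' = 0.776000 → w_1 = 1.130000 - (-0.906220)/(0.776000) = 2.297809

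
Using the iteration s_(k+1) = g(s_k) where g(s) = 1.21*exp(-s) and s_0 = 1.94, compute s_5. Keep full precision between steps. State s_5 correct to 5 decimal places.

0.55407

s_1 = g(1.940000) = 0.173882
s_2 = g(0.173882) = 1.016879
s_3 = g(1.016879) = 0.437684
s_4 = g(0.437684) = 0.781091
s_5 = g(0.781091) = 0.554066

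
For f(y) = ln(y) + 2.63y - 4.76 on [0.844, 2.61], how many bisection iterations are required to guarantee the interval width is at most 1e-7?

25

Initial width b − a = 2.61 − 0.844 = 1.766000.
After n steps the width is (b−a)/2^n; need (b−a)/2^n ≤ 1e-7.
So n ≥ log₂(1.766000/1e-7) = log₂(17660000.0000) ≈ 24.0740.
Hence n = 25.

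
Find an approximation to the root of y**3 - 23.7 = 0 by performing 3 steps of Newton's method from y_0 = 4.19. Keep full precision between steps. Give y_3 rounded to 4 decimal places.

f'(y) = 3y**2
y_0 = 4.190000: f = 49.860059, f' = 52.668300 → y_1 = 4.190000 - (49.860059)/(52.668300) = 3.243319
y_1 = 3.243319: f = 10.416868, f' = 31.557362 → y_2 = 3.243319 - (10.416868)/(31.557362) = 2.913226
y_2 = 2.913226: f = 1.024223, f' = 25.460662 → y_3 = 2.913226 - (1.024223)/(25.460662) = 2.872999

2.8730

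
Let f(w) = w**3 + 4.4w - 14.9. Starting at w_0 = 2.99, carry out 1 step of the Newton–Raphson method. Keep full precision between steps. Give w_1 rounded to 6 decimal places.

2.189659

f'(w) = 3w**2 + 4.4
w_0 = 2.990000: f = 24.986899, f' = 31.220300 → w_1 = 2.990000 - (24.986899)/(31.220300) = 2.189659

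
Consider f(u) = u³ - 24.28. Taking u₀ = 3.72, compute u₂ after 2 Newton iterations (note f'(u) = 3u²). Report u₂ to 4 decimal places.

u_0 = 3.720000: f = 27.198848, f' = 41.515200 → u_1 = 3.720000 - (27.198848)/(41.515200) = 3.064846
u_1 = 3.064846: f = 4.508961, f' = 28.179844 → u_2 = 3.064846 - (4.508961)/(28.179844) = 2.904839

2.9048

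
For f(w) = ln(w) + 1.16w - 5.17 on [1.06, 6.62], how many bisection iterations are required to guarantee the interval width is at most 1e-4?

16

Initial width b − a = 6.62 − 1.06 = 5.560000.
After n steps the width is (b−a)/2^n; need (b−a)/2^n ≤ 1e-4.
So n ≥ log₂(5.560000/1e-4) = log₂(55600.0000) ≈ 15.7628.
Hence n = 16.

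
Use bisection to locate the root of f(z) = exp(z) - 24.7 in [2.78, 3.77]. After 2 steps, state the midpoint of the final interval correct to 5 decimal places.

f(2.780000) = -8.580979, f(3.770000) = 18.680065 (opposite signs)
step 1: m = 3.275000, f(m) = 1.743225 > 0 → root in [2.780000, 3.275000]
step 2: m = 3.027500, f(m) = -4.054446 < 0 → root in [3.027500, 3.275000]
Midpoint of [3.027500, 3.275000] = 3.151250

3.15125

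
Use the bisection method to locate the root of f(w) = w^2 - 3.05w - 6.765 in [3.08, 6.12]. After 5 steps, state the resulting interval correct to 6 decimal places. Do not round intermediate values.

[4.505000, 4.600000]

f(3.080000) = -6.672600, f(6.120000) = 12.023400 (opposite signs)
step 1: m = 4.600000, f(m) = 0.365000 > 0 → root in [3.080000, 4.600000]
step 2: m = 3.840000, f(m) = -3.731400 < 0 → root in [3.840000, 4.600000]
step 3: m = 4.220000, f(m) = -1.827600 < 0 → root in [4.220000, 4.600000]
step 4: m = 4.410000, f(m) = -0.767400 < 0 → root in [4.410000, 4.600000]
step 5: m = 4.505000, f(m) = -0.210225 < 0 → root in [4.505000, 4.600000]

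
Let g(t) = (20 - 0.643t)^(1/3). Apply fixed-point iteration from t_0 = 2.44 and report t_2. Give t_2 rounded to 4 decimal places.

t_1 = g(2.440000) = 2.641498
t_2 = g(2.641498) = 2.635294

2.6353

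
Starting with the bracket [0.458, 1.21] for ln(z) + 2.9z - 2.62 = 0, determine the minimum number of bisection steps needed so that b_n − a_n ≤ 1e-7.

23

Initial width b − a = 1.21 − 0.458 = 0.752000.
After n steps the width is (b−a)/2^n; need (b−a)/2^n ≤ 1e-7.
So n ≥ log₂(0.752000/1e-7) = log₂(7520000.0000) ≈ 22.8423.
Hence n = 23.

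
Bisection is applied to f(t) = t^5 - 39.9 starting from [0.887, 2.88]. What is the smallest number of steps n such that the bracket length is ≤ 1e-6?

Initial width b − a = 2.88 − 0.887 = 1.993000.
After n steps the width is (b−a)/2^n; need (b−a)/2^n ≤ 1e-6.
So n ≥ log₂(1.993000/1e-6) = log₂(1993000.0000) ≈ 20.9265.
Hence n = 21.

21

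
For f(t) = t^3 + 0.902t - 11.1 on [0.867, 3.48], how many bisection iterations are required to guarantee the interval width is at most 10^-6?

22

Initial width b − a = 3.48 − 0.867 = 2.613000.
After n steps the width is (b−a)/2^n; need (b−a)/2^n ≤ 10^-6.
So n ≥ log₂(2.613000/10^-6) = log₂(2613000.0000) ≈ 21.3173.
Hence n = 22.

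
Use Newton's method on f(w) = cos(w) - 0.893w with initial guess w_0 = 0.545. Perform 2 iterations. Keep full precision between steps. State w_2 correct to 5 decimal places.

f'(w) = -sin(w) - 0.893
w_0 = 0.545000: f = 0.368442, f' = -1.411418 → w_1 = 0.545000 - (0.368442)/(-1.411418) = 0.806044
w_1 = 0.806044: f = -0.027439, f' = -1.614554 → w_2 = 0.806044 - (-0.027439)/(-1.614554) = 0.789049

0.78905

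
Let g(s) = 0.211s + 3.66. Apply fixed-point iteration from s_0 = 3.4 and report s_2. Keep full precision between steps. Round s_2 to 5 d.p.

4.58363

s_1 = g(3.400000) = 4.377400
s_2 = g(4.377400) = 4.583631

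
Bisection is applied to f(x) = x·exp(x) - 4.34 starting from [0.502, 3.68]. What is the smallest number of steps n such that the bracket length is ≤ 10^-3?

Initial width b − a = 3.68 − 0.502 = 3.178000.
After n steps the width is (b−a)/2^n; need (b−a)/2^n ≤ 10^-3.
So n ≥ log₂(3.178000/10^-3) = log₂(3178.0000) ≈ 11.6339.
Hence n = 12.

12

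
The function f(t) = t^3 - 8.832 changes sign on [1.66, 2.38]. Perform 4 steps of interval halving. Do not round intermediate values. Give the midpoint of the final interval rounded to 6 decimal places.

2.087500

f(1.660000) = -4.257704, f(2.380000) = 4.649272 (opposite signs)
step 1: m = 2.020000, f(m) = -0.589592 < 0 → root in [2.020000, 2.380000]
step 2: m = 2.200000, f(m) = 1.816000 > 0 → root in [2.020000, 2.200000]
step 3: m = 2.110000, f(m) = 0.561931 > 0 → root in [2.020000, 2.110000]
step 4: m = 2.065000, f(m) = -0.026375 < 0 → root in [2.065000, 2.110000]
Midpoint of [2.065000, 2.110000] = 2.087500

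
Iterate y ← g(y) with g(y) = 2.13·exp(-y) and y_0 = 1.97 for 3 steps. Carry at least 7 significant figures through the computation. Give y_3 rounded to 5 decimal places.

y_1 = g(1.970000) = 0.297043
y_2 = g(0.297043) = 1.582616
y_3 = g(1.582616) = 0.437581

0.43758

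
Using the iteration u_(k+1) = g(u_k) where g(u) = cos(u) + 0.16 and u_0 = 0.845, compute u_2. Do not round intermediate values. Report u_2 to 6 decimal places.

u_1 = g(0.845000) = 0.823731
u_2 = g(0.823731) = 0.839488

0.839488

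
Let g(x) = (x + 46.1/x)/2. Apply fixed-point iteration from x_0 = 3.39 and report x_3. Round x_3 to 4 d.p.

x_1 = g(3.390000) = 8.494410
x_2 = g(8.494410) = 6.960754
x_3 = g(6.960754) = 6.791800

6.7918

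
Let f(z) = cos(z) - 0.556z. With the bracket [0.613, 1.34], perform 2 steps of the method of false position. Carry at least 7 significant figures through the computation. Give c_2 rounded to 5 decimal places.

0.98729

False-position update: c = (a·f(b) − b·f(a))/(f(b) − f(a)); replace the endpoint whose sign matches f(c).
f(0.613000) = 0.477098, f(1.340000) = -0.516287
step 1: c = 0.962160, f(c) = 0.036789 > 0 → new bracket [0.962160, 1.340000]
step 2: c = 0.987292, f(c) = 0.002017 > 0 → new bracket [0.987292, 1.340000]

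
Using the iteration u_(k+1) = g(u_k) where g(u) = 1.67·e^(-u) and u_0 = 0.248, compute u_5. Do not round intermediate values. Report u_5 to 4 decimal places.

0.9369

u_1 = g(0.248000) = 1.303201
u_2 = g(1.303201) = 0.453674
u_3 = g(0.453674) = 1.060934
u_4 = g(1.060934) = 0.578041
u_5 = g(0.578041) = 0.936864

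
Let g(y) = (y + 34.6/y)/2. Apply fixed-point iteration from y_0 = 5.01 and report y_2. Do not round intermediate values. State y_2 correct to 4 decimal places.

y_1 = g(5.010000) = 5.958094
y_2 = g(5.958094) = 5.882660

5.8827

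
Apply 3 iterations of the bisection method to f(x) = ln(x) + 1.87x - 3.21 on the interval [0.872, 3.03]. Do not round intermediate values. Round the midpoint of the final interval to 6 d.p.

f(0.872000) = -1.716326, f(3.030000) = 3.564663 (opposite signs)
step 1: m = 1.951000, f(m) = 1.106712 > 0 → root in [0.872000, 1.951000]
step 2: m = 1.411500, f(m) = -0.225842 < 0 → root in [1.411500, 1.951000]
step 3: m = 1.681250, f(m) = 0.453475 > 0 → root in [1.411500, 1.681250]
Midpoint of [1.411500, 1.681250] = 1.546375

1.546375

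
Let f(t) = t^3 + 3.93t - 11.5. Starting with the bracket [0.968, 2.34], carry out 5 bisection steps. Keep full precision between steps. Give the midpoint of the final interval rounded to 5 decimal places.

f(0.968000) = -6.788721, f(2.340000) = 10.509104 (opposite signs)
step 1: m = 1.654000, f(m) = -0.474906 < 0 → root in [1.654000, 2.340000]
step 2: m = 1.997000, f(m) = 4.312264 > 0 → root in [1.654000, 1.997000]
step 3: m = 1.825500, f(m) = 1.757603 > 0 → root in [1.654000, 1.825500]
step 4: m = 1.739750, f(m) = 0.602971 > 0 → root in [1.654000, 1.739750]
step 5: m = 1.696875, f(m) = 0.054675 > 0 → root in [1.654000, 1.696875]
Midpoint of [1.654000, 1.696875] = 1.675437

1.67544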